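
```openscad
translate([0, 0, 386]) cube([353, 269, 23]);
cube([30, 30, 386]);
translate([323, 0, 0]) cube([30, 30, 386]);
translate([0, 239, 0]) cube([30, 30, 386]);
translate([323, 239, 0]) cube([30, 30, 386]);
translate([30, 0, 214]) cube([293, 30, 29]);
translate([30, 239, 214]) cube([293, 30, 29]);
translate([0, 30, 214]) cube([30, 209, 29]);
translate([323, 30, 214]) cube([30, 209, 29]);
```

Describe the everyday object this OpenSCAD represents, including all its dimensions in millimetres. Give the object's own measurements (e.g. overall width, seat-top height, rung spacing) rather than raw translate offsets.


A simple wooden stool: a rectangular seat 353 mm (x) by 269 mm (y), 23 mm thick, top face at z = 409 mm, on four square legs, each 30×30 mm in cross-section. The legs rest on z = 0, each flush with a corner of the seat. Four stretchers, 30 mm wide and 29 mm tall, connect adjacent legs with their undersides at z = 214 mm, each running between the inner faces of the legs it joins and aligned with the legs' outer faces on the other axis.


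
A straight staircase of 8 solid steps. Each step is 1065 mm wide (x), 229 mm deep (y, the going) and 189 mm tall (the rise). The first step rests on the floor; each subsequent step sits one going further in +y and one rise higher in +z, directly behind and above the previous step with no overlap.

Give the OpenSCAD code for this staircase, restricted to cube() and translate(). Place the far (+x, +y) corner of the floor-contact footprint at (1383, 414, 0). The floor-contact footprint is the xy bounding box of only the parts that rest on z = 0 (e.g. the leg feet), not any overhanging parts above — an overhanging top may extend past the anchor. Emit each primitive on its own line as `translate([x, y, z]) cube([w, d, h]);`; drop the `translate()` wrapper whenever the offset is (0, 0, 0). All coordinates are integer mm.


translate([318, 185, 0]) cube([1065, 229, 189]);
translate([318, 414, 189]) cube([1065, 229, 189]);
translate([318, 643, 378]) cube([1065, 229, 189]);
translate([318, 872, 567]) cube([1065, 229, 189]);
translate([318, 1101, 756]) cube([1065, 229, 189]);
translate([318, 1330, 945]) cube([1065, 229, 189]);
translate([318, 1559, 1134]) cube([1065, 229, 189]);
translate([318, 1788, 1323]) cube([1065, 229, 189]);


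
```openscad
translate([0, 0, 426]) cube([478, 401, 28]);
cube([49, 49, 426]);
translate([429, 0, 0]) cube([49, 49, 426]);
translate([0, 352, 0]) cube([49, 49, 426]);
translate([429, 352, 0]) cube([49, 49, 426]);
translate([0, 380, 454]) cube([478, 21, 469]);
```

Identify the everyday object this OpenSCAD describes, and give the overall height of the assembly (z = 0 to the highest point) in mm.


A chair. The overall height is 923 mm.

A slab on four corner posts with a tall panel at the back — a chair. The seat slab sits at z = 426 with thickness 28, and the 469 mm backrest starts at the seat top, so the overall height is 426 + 28 + 469 = 923 mm.


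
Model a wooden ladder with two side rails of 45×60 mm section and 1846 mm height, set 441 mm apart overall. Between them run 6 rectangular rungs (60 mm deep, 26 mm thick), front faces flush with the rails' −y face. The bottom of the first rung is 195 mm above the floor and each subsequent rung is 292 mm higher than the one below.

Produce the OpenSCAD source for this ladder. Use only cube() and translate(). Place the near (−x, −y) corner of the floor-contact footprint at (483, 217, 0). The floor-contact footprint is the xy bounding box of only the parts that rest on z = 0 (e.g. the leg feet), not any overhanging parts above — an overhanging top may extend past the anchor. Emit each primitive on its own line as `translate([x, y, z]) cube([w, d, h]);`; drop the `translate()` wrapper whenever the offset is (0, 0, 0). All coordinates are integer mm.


// rung span = 441 - 2*45 = 351
// rung[k] z = 195 + k*292
translate([483, 217, 0]) cube([45, 60, 1846]);
translate([879, 217, 0]) cube([45, 60, 1846]);
translate([528, 217, 195]) cube([351, 60, 26]);
translate([528, 217, 487]) cube([351, 60, 26]);
translate([528, 217, 779]) cube([351, 60, 26]);
translate([528, 217, 1071]) cube([351, 60, 26]);
translate([528, 217, 1363]) cube([351, 60, 26]);
translate([528, 217, 1655]) cube([351, 60, 26]);


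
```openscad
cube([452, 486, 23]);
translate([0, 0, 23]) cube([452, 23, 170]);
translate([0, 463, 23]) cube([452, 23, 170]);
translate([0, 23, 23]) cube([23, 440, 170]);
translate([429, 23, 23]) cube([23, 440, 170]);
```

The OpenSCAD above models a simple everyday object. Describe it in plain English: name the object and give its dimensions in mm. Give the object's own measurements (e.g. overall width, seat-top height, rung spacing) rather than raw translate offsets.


An open-topped rectangular box: outside dimensions 452×486×193 mm, with a uniform wall and base thickness of 23 mm. The base is a full 452×486 slab on the floor; four walls sit on top of the base. The front and back walls (the −y and +y sides) span the full width; the two side walls fit between them.


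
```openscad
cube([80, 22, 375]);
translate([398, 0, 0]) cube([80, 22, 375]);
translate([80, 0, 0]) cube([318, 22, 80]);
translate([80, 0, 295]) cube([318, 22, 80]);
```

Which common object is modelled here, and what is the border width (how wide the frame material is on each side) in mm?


A picture frame. The border width is 80 mm.

Four thin pieces enclosing a rectangular opening — a picture frame. The two full-height stiles are 375 mm tall; the top rail sits at z = 295 and is 80 mm tall, so the border above the opening is 375 − 295 = 80 mm, matching the stile x-width.


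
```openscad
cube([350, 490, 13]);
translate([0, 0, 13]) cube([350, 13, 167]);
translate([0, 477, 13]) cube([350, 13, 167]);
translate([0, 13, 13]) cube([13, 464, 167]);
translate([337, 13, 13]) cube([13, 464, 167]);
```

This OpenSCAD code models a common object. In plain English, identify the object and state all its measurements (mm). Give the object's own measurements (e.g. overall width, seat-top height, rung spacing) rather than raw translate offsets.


An open-topped rectangular box: outside dimensions 350×490×180 mm, with a uniform wall and base thickness of 13 mm. The base is a full 350×490 slab on the floor; four walls sit on top of the base. The front and back walls (the −y and +y sides) span the full width; the two side walls fit between them.


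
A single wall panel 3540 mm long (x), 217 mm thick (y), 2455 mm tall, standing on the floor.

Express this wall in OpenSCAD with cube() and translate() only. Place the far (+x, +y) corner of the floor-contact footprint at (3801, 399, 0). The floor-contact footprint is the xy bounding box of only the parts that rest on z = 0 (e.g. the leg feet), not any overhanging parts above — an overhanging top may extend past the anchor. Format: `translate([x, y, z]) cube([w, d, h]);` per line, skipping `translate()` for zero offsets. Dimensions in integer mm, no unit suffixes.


translate([261, 182, 0]) cube([3540, 217, 2455]);


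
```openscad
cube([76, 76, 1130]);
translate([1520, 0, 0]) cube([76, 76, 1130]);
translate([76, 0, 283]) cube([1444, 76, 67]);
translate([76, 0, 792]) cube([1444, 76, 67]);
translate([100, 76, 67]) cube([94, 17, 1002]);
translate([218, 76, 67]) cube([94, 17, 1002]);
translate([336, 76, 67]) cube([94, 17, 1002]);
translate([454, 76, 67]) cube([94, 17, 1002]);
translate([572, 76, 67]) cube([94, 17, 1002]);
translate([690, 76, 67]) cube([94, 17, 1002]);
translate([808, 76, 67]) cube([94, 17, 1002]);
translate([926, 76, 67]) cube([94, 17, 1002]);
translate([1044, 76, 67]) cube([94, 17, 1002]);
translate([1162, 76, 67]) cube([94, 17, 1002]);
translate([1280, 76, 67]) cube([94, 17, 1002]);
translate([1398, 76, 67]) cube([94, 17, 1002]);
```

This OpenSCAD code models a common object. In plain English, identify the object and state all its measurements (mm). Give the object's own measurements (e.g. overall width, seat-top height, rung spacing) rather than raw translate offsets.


A fence section. Two 76×76 mm posts, 1130 mm tall, stand on the floor with a clear span of 1444 mm between their inner faces. Two horizontal rails of 76×67 mm section span the gap between the posts with their undersides at z = 283 mm and z = 792 mm, flush with the posts' −y face. 12 pickets, each 94 mm wide, 17 mm thick and 1002 mm tall, are fixed to the +y face of the rails with their bottoms at z = 67 mm, spaced across the span with a 24 mm gap after the −x post and between neighbouring pickets, with 28 mm left before the +x post.


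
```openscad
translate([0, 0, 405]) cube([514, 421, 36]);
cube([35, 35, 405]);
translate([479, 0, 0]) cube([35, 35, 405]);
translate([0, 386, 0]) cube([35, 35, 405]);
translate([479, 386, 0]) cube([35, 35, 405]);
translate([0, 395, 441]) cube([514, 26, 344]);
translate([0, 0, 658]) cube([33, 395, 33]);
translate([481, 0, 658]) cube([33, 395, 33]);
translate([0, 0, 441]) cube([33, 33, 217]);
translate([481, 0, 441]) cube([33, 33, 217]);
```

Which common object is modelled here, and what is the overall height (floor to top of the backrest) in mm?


A chair. The overall height is 785 mm.

A slab on four corner posts with a tall panel at the back — a chair. The seat slab sits at z = 405 with thickness 36, and the 344 mm backrest starts at the seat top, so the overall height is 405 + 36 + 344 = 785 mm.


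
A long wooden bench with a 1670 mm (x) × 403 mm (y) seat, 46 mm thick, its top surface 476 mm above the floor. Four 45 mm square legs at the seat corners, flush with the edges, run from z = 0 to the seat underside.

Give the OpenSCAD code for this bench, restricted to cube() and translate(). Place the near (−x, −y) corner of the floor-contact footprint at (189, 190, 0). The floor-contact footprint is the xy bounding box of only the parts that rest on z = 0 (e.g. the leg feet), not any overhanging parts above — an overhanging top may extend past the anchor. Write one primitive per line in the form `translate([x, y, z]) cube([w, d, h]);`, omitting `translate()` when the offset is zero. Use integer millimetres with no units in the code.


translate([189, 190, 430]) cube([1670, 403, 46]);
translate([189, 190, 0]) cube([45, 45, 430]);
translate([189, 548, 0]) cube([45, 45, 430]);
translate([1814, 190, 0]) cube([45, 45, 430]);
translate([1814, 548, 0]) cube([45, 45, 430]);


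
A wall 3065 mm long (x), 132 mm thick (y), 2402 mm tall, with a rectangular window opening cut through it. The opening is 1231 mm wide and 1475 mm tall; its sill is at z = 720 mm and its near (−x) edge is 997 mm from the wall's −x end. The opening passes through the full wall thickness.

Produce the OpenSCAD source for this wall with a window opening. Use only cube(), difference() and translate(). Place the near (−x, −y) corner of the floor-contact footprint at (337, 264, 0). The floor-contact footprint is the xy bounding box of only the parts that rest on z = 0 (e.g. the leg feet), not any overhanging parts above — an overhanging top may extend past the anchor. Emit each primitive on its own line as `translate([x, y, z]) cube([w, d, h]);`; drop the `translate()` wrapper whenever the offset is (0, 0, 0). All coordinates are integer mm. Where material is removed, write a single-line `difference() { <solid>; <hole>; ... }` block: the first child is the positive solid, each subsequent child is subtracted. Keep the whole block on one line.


difference() { translate([337, 264, 0]) cube([3065, 132, 2402]); translate([1334, 264, 720]) cube([1231, 132, 1475]); }


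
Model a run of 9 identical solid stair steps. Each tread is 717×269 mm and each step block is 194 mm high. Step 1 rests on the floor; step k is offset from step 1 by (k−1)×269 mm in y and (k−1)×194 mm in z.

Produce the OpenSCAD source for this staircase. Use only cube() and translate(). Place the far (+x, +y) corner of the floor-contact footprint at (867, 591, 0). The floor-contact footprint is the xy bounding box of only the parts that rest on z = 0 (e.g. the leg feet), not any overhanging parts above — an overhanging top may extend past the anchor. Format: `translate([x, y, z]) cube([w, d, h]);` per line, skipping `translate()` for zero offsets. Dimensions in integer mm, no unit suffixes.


translate([150, 322, 0]) cube([717, 269, 194]);
translate([150, 591, 194]) cube([717, 269, 194]);
translate([150, 860, 388]) cube([717, 269, 194]);
translate([150, 1129, 582]) cube([717, 269, 194]);
translate([150, 1398, 776]) cube([717, 269, 194]);
translate([150, 1667, 970]) cube([717, 269, 194]);
translate([150, 1936, 1164]) cube([717, 269, 194]);
translate([150, 2205, 1358]) cube([717, 269, 194]);
translate([150, 2474, 1552]) cube([717, 269, 194]);


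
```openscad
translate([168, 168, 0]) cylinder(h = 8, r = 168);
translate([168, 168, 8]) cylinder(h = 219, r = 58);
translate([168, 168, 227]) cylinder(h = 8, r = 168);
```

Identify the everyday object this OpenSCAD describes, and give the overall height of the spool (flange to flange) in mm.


A spool. The overall height is 235 mm.

Three coaxial cylinders, large–small–large — a spool. Two 8 mm flanges and a 219 mm core give 8 + 219 + 8 = 235 mm.


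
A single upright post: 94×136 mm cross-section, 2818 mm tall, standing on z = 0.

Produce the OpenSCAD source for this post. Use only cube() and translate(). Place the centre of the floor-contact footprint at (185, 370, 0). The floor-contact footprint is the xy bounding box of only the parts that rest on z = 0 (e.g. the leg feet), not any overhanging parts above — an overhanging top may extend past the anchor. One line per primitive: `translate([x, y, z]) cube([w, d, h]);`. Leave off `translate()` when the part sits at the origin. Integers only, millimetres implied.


translate([138, 302, 0]) cube([94, 136, 2818]);


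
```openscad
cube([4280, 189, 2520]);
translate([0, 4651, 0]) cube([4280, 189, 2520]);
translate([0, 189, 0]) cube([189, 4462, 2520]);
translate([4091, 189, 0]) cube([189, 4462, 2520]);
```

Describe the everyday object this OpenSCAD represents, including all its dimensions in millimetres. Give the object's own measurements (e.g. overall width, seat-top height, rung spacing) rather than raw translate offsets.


The wall frame of a small rectangular building: four walls, each 2520 mm tall and 189 mm thick, enclosing a footprint 4280 mm (x) by 4840 mm (y) outside-to-outside, with no floor or roof. The front and back walls (the −y and +y sides) span the full width; the two side walls fit between them.


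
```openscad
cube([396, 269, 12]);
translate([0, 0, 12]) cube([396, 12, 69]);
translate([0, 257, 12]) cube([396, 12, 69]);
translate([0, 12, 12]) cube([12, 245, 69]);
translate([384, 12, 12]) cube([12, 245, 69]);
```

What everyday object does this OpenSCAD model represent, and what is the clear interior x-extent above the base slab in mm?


An open box. The internal width is 372 mm.

A 396×269 base slab with four walls standing on it — an open box. The base is 396 mm wide and the walls are 12 mm thick, so the internal width is 396 − 2 × 12 = 372 mm.


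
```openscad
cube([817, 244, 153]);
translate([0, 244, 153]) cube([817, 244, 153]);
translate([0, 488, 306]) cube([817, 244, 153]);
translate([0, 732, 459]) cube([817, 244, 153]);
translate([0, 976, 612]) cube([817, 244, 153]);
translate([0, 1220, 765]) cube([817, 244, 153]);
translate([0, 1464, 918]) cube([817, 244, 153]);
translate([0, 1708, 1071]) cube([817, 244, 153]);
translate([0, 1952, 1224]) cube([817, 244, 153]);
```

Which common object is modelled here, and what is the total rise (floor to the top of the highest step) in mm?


A staircase. The total rise is 1377 mm.

9 identical blocks, each offset up and back from the previous — a staircase. Each step is 153 mm tall and there are 9 of them, so the total rise is 9 × 153 = 1377 mm.


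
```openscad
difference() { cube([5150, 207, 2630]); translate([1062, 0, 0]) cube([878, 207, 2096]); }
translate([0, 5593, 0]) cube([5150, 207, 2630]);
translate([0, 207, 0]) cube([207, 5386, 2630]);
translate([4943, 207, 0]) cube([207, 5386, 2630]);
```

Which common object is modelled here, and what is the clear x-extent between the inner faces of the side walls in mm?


A single room. The interior width is 4736 mm.

Four walls enclosing a rectangle with a door in the front wall — a room. Outside width 5150 minus two 207 mm walls gives 4736 mm.


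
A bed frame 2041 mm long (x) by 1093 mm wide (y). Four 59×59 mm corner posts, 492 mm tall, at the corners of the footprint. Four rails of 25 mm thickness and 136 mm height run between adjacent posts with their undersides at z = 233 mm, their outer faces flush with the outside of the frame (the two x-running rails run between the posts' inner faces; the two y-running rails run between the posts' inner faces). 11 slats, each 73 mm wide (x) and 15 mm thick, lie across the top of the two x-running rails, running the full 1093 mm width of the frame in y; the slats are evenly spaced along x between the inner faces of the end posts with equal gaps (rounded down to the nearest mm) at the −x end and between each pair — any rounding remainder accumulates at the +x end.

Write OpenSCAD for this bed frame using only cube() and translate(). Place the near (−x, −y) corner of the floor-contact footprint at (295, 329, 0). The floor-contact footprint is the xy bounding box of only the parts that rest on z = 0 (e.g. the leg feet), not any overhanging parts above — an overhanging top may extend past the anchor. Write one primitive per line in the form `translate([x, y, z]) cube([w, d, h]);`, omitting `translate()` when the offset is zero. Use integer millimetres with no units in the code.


translate([295, 329, 0]) cube([59, 59, 492]);
translate([295, 1363, 0]) cube([59, 59, 492]);
translate([2277, 329, 0]) cube([59, 59, 492]);
translate([2277, 1363, 0]) cube([59, 59, 492]);
translate([354, 329, 233]) cube([1923, 25, 136]);
translate([354, 1397, 233]) cube([1923, 25, 136]);
translate([295, 388, 233]) cube([25, 975, 136]);
translate([2311, 388, 233]) cube([25, 975, 136]);
translate([447, 329, 369]) cube([73, 1093, 15]);
translate([613, 329, 369]) cube([73, 1093, 15]);
translate([779, 329, 369]) cube([73, 1093, 15]);
translate([945, 329, 369]) cube([73, 1093, 15]);
translate([1111, 329, 369]) cube([73, 1093, 15]);
translate([1277, 329, 369]) cube([73, 1093, 15]);
translate([1443, 329, 369]) cube([73, 1093, 15]);
translate([1609, 329, 369]) cube([73, 1093, 15]);
translate([1775, 329, 369]) cube([73, 1093, 15]);
translate([1941, 329, 369]) cube([73, 1093, 15]);
translate([2107, 329, 369]) cube([73, 1093, 15]);


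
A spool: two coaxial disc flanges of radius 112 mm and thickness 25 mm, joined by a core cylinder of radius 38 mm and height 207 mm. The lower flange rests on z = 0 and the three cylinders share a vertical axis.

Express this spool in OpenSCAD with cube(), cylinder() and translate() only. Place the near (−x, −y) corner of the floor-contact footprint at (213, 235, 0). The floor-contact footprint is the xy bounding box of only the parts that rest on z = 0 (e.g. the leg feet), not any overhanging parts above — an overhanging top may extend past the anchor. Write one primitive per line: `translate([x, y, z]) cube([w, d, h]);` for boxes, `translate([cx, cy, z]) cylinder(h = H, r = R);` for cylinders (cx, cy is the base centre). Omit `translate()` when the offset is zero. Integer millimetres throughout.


translate([325, 347, 0]) cylinder(h = 25, r = 112);
translate([325, 347, 25]) cylinder(h = 207, r = 38);
translate([325, 347, 232]) cylinder(h = 25, r = 112);


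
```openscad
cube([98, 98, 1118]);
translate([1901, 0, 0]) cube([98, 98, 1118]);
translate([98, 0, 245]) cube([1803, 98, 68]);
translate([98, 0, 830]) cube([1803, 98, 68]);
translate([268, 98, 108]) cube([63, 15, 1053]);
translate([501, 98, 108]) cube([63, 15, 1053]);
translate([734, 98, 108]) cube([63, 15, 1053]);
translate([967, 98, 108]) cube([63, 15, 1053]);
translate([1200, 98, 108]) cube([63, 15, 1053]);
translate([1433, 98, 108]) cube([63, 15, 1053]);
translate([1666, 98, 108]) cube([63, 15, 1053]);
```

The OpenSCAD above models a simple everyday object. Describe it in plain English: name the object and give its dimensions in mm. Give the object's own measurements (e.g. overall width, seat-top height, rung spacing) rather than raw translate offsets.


A fence section. Two 98×98 mm posts, 1118 mm tall, stand on the floor with a clear span of 1803 mm between their inner faces. Two horizontal rails of 98×68 mm section span the gap between the posts with their undersides at z = 245 mm and z = 830 mm, flush with the posts' −y face. 7 pickets, each 63 mm wide, 15 mm thick and 1053 mm tall, are fixed to the +y face of the rails with their bottoms at z = 108 mm, spaced across the span with a 170 mm gap after the −x post and between neighbouring pickets, with 172 mm left before the +x post.


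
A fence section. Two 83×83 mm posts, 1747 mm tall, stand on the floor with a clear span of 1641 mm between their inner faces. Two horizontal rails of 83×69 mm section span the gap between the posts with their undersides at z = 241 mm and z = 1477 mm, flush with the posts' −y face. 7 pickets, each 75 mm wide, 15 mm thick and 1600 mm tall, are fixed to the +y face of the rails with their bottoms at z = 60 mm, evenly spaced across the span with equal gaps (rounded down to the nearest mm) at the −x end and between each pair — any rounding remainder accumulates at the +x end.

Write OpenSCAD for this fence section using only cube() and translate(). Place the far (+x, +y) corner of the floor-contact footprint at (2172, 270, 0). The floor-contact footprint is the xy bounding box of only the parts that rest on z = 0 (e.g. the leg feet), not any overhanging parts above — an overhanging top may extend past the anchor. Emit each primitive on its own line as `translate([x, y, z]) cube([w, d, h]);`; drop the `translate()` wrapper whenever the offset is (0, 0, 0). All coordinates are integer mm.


translate([365, 187, 0]) cube([83, 83, 1747]);
translate([2089, 187, 0]) cube([83, 83, 1747]);
translate([448, 187, 241]) cube([1641, 83, 69]);
translate([448, 187, 1477]) cube([1641, 83, 69]);
translate([587, 270, 60]) cube([75, 15, 1600]);
translate([801, 270, 60]) cube([75, 15, 1600]);
translate([1015, 270, 60]) cube([75, 15, 1600]);
translate([1229, 270, 60]) cube([75, 15, 1600]);
translate([1443, 270, 60]) cube([75, 15, 1600]);
translate([1657, 270, 60]) cube([75, 15, 1600]);
translate([1871, 270, 60]) cube([75, 15, 1600]);


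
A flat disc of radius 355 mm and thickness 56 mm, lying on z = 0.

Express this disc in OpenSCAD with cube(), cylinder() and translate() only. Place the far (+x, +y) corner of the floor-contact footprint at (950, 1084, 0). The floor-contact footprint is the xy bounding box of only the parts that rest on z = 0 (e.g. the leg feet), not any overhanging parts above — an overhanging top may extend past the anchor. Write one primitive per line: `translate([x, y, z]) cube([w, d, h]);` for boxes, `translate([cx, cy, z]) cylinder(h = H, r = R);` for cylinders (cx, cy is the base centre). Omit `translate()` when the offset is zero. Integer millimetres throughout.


translate([595, 729, 0]) cylinder(h = 56, r = 355);


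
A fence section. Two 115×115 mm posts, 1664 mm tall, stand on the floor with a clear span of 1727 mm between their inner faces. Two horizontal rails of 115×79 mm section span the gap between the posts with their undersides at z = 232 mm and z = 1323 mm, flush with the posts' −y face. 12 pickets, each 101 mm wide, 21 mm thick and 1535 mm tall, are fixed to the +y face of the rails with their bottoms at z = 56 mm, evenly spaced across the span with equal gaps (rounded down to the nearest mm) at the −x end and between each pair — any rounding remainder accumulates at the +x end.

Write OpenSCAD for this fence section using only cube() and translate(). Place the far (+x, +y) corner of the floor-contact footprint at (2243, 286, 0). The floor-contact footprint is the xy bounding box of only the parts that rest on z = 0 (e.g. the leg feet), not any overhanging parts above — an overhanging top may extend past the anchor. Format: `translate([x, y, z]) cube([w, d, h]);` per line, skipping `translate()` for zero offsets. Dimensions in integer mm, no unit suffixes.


translate([286, 171, 0]) cube([115, 115, 1664]);
translate([2128, 171, 0]) cube([115, 115, 1664]);
translate([401, 171, 232]) cube([1727, 115, 79]);
translate([401, 171, 1323]) cube([1727, 115, 79]);
translate([440, 286, 56]) cube([101, 21, 1535]);
translate([580, 286, 56]) cube([101, 21, 1535]);
translate([720, 286, 56]) cube([101, 21, 1535]);
translate([860, 286, 56]) cube([101, 21, 1535]);
translate([1000, 286, 56]) cube([101, 21, 1535]);
translate([1140, 286, 56]) cube([101, 21, 1535]);
translate([1280, 286, 56]) cube([101, 21, 1535]);
translate([1420, 286, 56]) cube([101, 21, 1535]);
translate([1560, 286, 56]) cube([101, 21, 1535]);
translate([1700, 286, 56]) cube([101, 21, 1535]);
translate([1840, 286, 56]) cube([101, 21, 1535]);
translate([1980, 286, 56]) cube([101, 21, 1535]);


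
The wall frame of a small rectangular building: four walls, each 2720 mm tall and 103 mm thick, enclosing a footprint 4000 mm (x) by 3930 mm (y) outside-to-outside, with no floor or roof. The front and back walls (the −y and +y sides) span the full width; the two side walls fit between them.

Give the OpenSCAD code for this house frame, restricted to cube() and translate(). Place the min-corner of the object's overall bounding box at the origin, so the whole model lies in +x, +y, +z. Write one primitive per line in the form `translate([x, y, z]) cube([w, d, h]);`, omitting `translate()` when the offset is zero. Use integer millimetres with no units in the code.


cube([4000, 103, 2720]);
translate([0, 3827, 0]) cube([4000, 103, 2720]);
translate([0, 103, 0]) cube([103, 3724, 2720]);
translate([3897, 103, 0]) cube([103, 3724, 2720]);


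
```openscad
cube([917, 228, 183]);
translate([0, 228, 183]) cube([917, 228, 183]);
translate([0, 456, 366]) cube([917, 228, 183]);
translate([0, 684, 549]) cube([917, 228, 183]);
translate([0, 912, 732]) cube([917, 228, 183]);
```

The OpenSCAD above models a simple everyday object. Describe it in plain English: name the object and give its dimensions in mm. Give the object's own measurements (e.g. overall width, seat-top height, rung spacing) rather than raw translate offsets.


A straight staircase of 5 solid steps. Each step is 917 mm wide (x), 228 mm deep (y, the going) and 183 mm tall (the rise). The first step rests on the floor; each subsequent step sits one going further in +y and one rise higher in +z, directly behind and above the previous step with no overlap.


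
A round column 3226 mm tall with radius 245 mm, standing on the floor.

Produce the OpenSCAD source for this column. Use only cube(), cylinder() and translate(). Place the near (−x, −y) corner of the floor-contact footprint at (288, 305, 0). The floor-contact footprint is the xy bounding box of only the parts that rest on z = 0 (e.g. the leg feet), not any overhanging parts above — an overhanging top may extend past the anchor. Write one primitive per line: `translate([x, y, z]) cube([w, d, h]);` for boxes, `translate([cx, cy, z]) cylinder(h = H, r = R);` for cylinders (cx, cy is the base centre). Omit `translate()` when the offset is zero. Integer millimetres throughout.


translate([533, 550, 0]) cylinder(h = 3226, r = 245);


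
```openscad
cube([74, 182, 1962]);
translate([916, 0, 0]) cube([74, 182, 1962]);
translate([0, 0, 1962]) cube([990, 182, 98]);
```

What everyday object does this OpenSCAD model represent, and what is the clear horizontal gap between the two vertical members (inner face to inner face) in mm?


A door frame. The clear opening width is 842 mm.

Two 1962 mm tall posts with a header on top — a door frame. The left jamb is 74 mm wide at x = 0; the right jamb starts at x = 916. The clear opening is 916 − 74 = 842 mm.


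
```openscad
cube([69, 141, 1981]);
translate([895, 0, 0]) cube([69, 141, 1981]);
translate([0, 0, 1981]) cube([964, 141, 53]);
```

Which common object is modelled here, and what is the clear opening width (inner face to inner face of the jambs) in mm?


A door frame. The clear opening width is 826 mm.

Two 1981 mm tall posts with a header on top — a door frame. The left jamb is 69 mm wide at x = 0; the right jamb starts at x = 895. The clear opening is 895 − 69 = 826 mm.


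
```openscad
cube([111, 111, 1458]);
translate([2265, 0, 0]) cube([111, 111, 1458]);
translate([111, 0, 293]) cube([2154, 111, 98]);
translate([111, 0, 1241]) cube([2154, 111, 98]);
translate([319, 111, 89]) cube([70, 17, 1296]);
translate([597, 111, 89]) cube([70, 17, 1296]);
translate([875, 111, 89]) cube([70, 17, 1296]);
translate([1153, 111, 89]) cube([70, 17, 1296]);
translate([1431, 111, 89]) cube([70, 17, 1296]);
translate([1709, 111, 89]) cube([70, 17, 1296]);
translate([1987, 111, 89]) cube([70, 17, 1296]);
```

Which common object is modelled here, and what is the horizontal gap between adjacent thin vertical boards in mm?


A fence section. The picket gap is 208 mm.

Two posts, two rails, 7 pickets — a fence section. Span 2154 mm holds 7 pickets of 70 mm with 8 equal gaps: ⌊(2154 − 7·70) / 8⌋ = 208 mm.


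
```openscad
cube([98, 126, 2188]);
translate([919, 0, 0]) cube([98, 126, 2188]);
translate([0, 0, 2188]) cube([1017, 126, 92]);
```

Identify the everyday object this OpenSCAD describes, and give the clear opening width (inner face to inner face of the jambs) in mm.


A door frame. The clear opening width is 821 mm.

Two 2188 mm tall posts with a header on top — a door frame. The left jamb is 98 mm wide at x = 0; the right jamb starts at x = 919. The clear opening is 919 − 98 = 821 mm.


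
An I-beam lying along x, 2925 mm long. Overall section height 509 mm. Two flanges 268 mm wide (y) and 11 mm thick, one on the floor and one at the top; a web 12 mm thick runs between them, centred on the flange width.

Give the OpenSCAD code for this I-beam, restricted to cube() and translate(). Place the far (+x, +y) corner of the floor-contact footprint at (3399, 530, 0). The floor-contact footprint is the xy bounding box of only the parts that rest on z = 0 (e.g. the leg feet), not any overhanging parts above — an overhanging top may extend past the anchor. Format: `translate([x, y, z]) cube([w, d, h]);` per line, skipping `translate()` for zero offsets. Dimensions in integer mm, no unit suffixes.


translate([474, 262, 0]) cube([2925, 268, 11]);
translate([474, 390, 11]) cube([2925, 12, 487]);
translate([474, 262, 498]) cube([2925, 268, 11]);


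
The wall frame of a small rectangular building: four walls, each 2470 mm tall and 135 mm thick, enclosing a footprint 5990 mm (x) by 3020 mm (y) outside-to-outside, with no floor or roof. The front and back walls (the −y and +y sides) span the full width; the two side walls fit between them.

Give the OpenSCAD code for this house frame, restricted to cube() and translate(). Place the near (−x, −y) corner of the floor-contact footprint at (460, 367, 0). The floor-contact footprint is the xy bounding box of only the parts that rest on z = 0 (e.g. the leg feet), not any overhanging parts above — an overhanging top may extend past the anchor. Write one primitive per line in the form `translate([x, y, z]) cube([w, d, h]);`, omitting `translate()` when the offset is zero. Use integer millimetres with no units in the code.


translate([460, 367, 0]) cube([5990, 135, 2470]);
translate([460, 3252, 0]) cube([5990, 135, 2470]);
translate([460, 502, 0]) cube([135, 2750, 2470]);
translate([6315, 502, 0]) cube([135, 2750, 2470]);


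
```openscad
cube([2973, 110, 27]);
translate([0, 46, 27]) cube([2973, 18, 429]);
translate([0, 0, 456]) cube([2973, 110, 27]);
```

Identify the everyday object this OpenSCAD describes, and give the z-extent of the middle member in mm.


An I-beam. The web height is 429 mm.

Two wide flanges with a thin centred web — an I-beam. Overall 483 mm minus two 27 mm flanges gives a web of 483 − 2·27 = 429 mm.


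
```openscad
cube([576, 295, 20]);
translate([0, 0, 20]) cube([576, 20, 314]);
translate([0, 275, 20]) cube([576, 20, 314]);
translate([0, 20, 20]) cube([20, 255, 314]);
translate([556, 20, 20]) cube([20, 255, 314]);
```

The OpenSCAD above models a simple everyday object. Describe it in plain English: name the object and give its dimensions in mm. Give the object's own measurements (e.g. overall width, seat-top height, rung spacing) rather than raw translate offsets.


An open-topped rectangular box: outside dimensions 576×295×334 mm, with a uniform wall and base thickness of 20 mm. The base is a full 576×295 slab on the floor; four walls sit on top of the base. The front and back walls (the −y and +y sides) span the full width; the two side walls fit between them.


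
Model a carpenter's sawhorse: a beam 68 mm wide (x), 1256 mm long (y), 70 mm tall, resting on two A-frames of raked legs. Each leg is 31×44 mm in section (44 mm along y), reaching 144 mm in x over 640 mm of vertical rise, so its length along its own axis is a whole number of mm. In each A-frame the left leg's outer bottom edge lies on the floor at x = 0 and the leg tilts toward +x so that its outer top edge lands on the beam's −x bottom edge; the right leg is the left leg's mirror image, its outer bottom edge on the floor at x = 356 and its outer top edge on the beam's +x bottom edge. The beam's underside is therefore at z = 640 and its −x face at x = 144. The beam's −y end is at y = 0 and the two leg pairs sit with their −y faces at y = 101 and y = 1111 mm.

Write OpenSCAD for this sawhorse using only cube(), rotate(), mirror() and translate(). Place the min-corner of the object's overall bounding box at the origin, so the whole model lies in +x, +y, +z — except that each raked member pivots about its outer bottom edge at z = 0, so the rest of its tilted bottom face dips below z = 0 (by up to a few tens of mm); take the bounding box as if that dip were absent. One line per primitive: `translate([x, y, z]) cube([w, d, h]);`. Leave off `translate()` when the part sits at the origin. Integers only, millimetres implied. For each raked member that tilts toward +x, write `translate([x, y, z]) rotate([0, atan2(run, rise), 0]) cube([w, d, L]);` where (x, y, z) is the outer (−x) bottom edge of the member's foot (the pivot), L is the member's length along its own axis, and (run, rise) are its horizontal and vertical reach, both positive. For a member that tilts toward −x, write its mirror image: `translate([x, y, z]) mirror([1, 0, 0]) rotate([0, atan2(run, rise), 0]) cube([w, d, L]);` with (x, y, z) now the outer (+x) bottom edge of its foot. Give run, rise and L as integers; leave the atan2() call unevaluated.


translate([144, 0, 640]) cube([68, 1256, 70]);
translate([0, 101, 0]) rotate([0, atan2(144, 640), 0]) cube([31, 44, 656]);
translate([356, 101, 0]) mirror([1, 0, 0]) rotate([0, atan2(144, 640), 0]) cube([31, 44, 656]);
translate([0, 1111, 0]) rotate([0, atan2(144, 640), 0]) cube([31, 44, 656]);
translate([356, 1111, 0]) mirror([1, 0, 0]) rotate([0, atan2(144, 640), 0]) cube([31, 44, 656]);


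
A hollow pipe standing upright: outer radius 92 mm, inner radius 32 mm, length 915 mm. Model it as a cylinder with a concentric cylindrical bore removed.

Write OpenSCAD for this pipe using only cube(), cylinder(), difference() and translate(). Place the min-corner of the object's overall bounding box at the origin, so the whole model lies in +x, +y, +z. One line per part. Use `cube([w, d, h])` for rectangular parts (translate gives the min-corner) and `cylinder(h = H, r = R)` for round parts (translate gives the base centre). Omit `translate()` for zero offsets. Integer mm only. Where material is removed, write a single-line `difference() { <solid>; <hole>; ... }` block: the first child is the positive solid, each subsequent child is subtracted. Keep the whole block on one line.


difference() { translate([92, 92, 0]) cylinder(h = 915, r = 92); translate([92, 92, 0]) cylinder(h = 915, r = 32); }


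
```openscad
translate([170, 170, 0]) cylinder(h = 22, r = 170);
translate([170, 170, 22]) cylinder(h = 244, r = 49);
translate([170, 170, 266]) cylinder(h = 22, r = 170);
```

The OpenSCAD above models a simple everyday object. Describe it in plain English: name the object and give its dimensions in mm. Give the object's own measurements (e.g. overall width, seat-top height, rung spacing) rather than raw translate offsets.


A spool: two coaxial disc flanges of radius 170 mm and thickness 22 mm, joined by a core cylinder of radius 49 mm and height 244 mm. The lower flange rests on z = 0 and the three cylinders share a vertical axis.


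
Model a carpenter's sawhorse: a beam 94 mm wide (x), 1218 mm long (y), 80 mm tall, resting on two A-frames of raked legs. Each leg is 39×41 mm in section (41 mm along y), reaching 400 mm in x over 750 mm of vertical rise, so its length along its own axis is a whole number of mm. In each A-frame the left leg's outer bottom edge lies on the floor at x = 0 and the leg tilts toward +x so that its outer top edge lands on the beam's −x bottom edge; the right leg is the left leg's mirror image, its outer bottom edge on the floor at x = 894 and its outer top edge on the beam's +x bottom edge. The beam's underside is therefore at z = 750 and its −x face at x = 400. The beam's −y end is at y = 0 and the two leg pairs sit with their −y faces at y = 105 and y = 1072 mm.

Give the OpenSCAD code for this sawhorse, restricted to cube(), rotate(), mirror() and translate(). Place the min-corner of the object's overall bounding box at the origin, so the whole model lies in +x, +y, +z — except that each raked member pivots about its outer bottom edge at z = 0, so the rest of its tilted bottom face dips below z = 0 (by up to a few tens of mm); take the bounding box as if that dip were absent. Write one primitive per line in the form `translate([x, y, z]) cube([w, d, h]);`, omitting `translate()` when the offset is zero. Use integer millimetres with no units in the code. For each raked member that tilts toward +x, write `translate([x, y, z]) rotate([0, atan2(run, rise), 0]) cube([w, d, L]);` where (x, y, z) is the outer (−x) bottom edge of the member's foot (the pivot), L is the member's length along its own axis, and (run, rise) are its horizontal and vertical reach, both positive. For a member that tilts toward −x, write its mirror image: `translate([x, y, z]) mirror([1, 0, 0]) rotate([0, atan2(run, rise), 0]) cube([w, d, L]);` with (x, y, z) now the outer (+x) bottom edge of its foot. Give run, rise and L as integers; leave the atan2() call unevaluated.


// leg length = √(400² + 750²) = 850
// right-leg outer foot x = 2·400 + 94 = 894
// beam min-corner = (400, 0, 750)
translate([400, 0, 750]) cube([94, 1218, 80]);
translate([0, 105, 0]) rotate([0, atan2(400, 750), 0]) cube([39, 41, 850]);
translate([894, 105, 0]) mirror([1, 0, 0]) rotate([0, atan2(400, 750), 0]) cube([39, 41, 850]);
translate([0, 1072, 0]) rotate([0, atan2(400, 750), 0]) cube([39, 41, 850]);
translate([894, 1072, 0]) mirror([1, 0, 0]) rotate([0, atan2(400, 750), 0]) cube([39, 41, 850]);


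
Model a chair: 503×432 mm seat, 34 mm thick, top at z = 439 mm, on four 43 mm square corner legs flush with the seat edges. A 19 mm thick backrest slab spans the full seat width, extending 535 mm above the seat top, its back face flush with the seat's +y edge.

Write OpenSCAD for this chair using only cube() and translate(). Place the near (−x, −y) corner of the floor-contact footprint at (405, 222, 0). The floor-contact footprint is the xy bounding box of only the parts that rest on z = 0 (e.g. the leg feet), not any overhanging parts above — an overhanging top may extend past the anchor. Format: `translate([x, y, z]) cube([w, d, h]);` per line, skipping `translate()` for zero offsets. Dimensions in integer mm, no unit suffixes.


translate([405, 222, 405]) cube([503, 432, 34]);
translate([405, 222, 0]) cube([43, 43, 405]);
translate([865, 222, 0]) cube([43, 43, 405]);
translate([405, 611, 0]) cube([43, 43, 405]);
translate([865, 611, 0]) cube([43, 43, 405]);
translate([405, 635, 439]) cube([503, 19, 535]);
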